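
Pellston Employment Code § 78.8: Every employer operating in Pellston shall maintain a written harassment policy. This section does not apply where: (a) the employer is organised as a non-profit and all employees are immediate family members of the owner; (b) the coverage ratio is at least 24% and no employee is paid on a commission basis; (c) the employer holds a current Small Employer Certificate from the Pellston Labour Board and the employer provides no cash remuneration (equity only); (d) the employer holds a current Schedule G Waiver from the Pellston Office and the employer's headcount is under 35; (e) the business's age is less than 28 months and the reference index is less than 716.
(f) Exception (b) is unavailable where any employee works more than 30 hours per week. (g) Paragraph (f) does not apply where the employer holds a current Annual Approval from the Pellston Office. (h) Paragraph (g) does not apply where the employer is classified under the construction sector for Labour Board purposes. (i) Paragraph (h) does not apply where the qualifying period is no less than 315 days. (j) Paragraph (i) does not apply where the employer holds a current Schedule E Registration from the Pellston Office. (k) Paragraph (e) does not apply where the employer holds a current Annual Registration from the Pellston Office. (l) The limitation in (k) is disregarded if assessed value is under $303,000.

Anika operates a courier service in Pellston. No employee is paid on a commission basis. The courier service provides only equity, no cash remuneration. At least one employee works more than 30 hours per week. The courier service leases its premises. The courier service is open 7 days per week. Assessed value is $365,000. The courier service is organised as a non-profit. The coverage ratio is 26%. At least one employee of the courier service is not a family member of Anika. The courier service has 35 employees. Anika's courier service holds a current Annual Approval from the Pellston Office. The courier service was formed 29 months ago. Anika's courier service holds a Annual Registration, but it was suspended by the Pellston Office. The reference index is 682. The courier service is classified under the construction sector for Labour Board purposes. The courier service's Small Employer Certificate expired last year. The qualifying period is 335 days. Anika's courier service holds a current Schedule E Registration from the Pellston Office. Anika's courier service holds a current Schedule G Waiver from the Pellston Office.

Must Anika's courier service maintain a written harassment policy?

Exception (a) fails — at least one employee is not a family member.
Exception (b) is satisfied on its face — the coverage ratio is 26%, meeting the 24% threshold; no employee is paid on commission. But applying paragraphs (f)–(j): (f) operates against (b): at least one employee exceeds 30 hours/week. (g) would limit (f) — a current Annual Approval is held — but (h) sets (g) aside: (h) is triggered — the courier service is classified under the construction sector. (i) is triggered (the qualifying period is 335 days, meeting the 315 days threshold), but is itself disapplied by (j): (j) operates against (i): a current Schedule E Registration is held. (b) is therefore removed.
Exception (c) does not apply: the Small Employer Certificate has expired.
Exception (d) fails — the employer's headcount is 35, not under 35.
Exception (e) fails — the business's age is 29 months, not less than 28 months.
No exception displaces § 78.8.

Yes — Anika's courier service must maintain a written harassment policy.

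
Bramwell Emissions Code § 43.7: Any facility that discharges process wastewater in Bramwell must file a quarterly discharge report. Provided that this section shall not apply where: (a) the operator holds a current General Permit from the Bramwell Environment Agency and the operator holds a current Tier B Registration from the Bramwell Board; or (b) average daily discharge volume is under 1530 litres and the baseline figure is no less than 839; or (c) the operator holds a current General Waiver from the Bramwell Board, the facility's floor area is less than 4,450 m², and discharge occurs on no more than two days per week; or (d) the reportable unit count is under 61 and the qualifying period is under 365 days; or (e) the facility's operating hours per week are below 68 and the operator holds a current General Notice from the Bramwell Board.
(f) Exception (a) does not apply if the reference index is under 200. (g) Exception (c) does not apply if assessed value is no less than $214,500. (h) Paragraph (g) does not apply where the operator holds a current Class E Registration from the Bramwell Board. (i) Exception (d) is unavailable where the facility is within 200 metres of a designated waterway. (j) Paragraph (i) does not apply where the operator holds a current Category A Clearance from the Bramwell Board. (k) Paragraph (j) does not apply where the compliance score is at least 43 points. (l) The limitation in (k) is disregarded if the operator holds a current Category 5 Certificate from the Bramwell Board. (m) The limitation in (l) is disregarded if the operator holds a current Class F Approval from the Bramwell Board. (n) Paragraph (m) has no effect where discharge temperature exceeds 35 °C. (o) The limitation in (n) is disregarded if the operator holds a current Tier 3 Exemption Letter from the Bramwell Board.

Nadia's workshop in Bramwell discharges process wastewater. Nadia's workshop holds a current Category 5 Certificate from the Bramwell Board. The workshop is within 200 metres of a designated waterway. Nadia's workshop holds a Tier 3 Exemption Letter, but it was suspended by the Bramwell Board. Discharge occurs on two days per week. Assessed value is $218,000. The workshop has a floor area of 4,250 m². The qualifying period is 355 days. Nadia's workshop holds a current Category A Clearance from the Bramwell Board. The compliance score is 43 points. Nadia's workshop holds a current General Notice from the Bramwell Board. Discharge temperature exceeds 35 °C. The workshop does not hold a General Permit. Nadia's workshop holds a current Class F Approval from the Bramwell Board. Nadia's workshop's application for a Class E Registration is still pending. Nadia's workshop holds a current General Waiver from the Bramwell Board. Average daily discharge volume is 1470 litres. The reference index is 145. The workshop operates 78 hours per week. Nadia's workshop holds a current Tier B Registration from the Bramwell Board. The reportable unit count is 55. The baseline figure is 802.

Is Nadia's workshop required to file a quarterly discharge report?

Exception (a) does not apply: no General Permit is held.
Exception (b) fails — the baseline figure is 802, short of 839.
Exception (c)'s conditions are all satisfied: a current General Waiver is held; the facility's floor area is 4,250 m², less than the 4,450 m² limit; discharge occurs on no more than two days per week. But applying paragraphs (g)–(h): (g) is triggered — assessed value is $218,000, meeting the $214,500 threshold. (h), which would lift (g), is not triggered — the Class E Registration is not current. So (c) is unavailable.
Exception (d): the reportable unit count is 55, under the 61 limit; the qualifying period is 355 days, under the 365 days limit — every condition holds. Considering the limiting provisions: (i) operates (the workshop is within 200 m of a designated waterway), but is set aside by (j): (j) operates — a current Category A Clearance is held. (k) is triggered (the compliance score is 43 points, meeting the 43 points threshold), but is set aside by (l): (l) is triggered — a current Category 5 Certificate is held. (m) would limit (l) — a current Class F Approval is held — but (n) sets (m) aside: (n) operates against (m): discharge temperature exceeds 35 °C. (o) does not operate here (there is no Tier 3 Exemption Letter in force), so (n) stands. (d) remains available.
Exception (e) fails — the facility's operating hours per week are 78, not below 68.

No — exception (d) applies; Nadia's workshop is not required to file a quarterly discharge report.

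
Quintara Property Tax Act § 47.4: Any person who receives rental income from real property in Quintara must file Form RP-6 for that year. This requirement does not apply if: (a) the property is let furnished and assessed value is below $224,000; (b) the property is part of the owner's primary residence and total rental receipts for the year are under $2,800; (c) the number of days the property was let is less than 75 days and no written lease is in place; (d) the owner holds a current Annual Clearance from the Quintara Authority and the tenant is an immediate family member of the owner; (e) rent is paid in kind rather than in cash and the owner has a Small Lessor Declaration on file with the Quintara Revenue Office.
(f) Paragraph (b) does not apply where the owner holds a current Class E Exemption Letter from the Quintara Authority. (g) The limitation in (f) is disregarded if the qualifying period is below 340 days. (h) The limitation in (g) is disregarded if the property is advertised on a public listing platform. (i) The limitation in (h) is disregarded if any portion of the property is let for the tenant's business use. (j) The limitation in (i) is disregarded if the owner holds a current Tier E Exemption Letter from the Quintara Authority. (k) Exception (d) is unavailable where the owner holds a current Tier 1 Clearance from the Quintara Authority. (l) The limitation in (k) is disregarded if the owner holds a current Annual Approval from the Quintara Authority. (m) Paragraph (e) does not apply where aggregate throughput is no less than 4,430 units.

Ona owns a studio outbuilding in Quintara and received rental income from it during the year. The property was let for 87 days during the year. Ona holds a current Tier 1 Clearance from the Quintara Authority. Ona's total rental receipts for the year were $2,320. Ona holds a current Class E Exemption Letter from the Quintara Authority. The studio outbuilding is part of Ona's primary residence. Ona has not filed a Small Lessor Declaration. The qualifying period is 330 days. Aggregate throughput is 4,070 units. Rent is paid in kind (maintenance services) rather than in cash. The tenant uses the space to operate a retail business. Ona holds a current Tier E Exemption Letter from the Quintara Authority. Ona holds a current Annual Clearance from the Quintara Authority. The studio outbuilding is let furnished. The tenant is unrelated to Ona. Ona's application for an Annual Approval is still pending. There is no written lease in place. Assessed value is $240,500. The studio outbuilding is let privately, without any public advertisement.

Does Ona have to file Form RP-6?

No — exception (b) applies; Ona is not required to file Form RP-6.

Exception (a) fails — assessed value is $240,500, not below $224,000.
Exception (b)'s conditions are all satisfied: the studio outbuilding is part of the primary residence; total rental receipts for the year are $2,320, under the $2,800 limit. Under paragraphs (f)–(j): (f) operates (a current Class E Exemption Letter is held), but is itself disapplied by (g): (g) is engaged — the qualifying period is 330 days, below the 340 days limit. (h) does not operate here (the property is let privately without advertisement), so (g) stands. Exception (b) stands.
Exception (c) does not apply: the number of days the property was let is 87 days, not less than 75 days.
Exception (d) requires that the tenant is an immediate family member of the owner; but the tenant is unrelated to the owner, so (d) is unavailable.
Exception (e) requires that the owner has a Small Lessor Declaration on file with the Quintara Revenue Office; but no Small Lessor Declaration is on file, so (e) is unavailable.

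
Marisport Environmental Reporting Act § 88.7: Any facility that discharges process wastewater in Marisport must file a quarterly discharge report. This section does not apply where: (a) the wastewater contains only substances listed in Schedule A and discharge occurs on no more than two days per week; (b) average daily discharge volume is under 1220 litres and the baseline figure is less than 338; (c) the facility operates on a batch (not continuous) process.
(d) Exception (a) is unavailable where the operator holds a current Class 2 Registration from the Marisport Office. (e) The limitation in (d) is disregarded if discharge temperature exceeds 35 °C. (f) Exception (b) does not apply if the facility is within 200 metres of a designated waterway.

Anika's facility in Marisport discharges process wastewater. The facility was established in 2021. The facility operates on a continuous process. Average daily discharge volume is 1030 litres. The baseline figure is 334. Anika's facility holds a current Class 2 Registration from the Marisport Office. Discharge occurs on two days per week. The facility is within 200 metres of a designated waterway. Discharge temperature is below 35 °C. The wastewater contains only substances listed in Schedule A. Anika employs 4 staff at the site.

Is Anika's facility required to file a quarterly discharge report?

Yes — Anika's facility must file a quarterly discharge report.

Exception (a): the wastewater is Schedule-A-only; discharge occurs on no more than two days per week — every condition holds. But: (d) operates against (a): a current Class 2 Registration is held. (e) does not operate here (discharge temperature is below 35 °C), so (d) stands. (a) is therefore removed.
All of (b)'s requirements are met (average daily discharge volume is 1030 litres, under the 1220 litres limit; the baseline figure is 334, less than the 338 limit). Turning to paragraph (f): (f) is triggered — the facility is within 200 m of a designated waterway. So (b) is unavailable.
Exception (c) fails — the facility operates on a continuous process.
Every exception is unavailable, so the rule governs.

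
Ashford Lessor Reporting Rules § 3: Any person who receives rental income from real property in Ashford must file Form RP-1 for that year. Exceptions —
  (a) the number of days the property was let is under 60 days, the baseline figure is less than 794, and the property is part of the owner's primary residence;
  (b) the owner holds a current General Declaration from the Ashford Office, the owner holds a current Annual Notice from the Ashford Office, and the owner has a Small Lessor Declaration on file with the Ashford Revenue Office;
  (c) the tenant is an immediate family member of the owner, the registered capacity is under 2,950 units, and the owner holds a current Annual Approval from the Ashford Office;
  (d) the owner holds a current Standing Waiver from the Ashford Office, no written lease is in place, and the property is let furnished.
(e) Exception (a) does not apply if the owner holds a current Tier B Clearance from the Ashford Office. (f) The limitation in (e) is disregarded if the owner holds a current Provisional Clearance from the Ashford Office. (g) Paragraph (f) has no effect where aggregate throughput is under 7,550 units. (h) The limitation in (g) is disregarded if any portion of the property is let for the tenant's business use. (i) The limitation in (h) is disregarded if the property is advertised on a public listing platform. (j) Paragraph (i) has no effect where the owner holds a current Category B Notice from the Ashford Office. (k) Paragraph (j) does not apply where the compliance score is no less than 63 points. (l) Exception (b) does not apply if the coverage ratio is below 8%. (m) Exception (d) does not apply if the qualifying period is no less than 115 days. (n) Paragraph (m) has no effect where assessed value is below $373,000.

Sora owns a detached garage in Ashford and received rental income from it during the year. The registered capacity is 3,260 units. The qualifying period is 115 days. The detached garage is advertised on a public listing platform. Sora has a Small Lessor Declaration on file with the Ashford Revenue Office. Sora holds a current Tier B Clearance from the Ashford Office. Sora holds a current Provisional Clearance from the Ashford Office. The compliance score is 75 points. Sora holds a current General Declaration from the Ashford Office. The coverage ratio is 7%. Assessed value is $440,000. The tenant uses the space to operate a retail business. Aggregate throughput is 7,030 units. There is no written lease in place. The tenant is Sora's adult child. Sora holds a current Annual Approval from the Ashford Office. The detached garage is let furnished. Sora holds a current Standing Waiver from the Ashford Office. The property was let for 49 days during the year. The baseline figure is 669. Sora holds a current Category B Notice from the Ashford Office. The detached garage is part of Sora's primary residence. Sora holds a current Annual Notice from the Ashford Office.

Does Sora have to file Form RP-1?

Yes — Sora must file Form RP-1.

All of (a)'s requirements are met (the number of days the property was let is 49 days, under the 60 days limit; the baseline figure is 669, less than the 794 limit; the detached garage is part of the primary residence). But: (e) operates against (a): a current Tier B Clearance is held. (f) would limit (e) — a current Provisional Clearance is held — but (g) sets (f) aside: (g) applies — aggregate throughput is 7,030 units, under the 7,550 units limit. (h) would limit (g) — the space is let for business use — but (i) sets (h) aside: (i) is engaged — the property is publicly advertised. (j) is triggered (a current Category B Notice is held), but is itself disapplied by (k): (k) operates — the compliance score is 75 points, meeting the 63 points threshold. (a) is therefore removed.
Exception (b)'s conditions are all satisfied: a current General Declaration is held; a current Annual Notice is held; a Small Lessor Declaration is on file. Turning to paragraph (l): (l) is engaged — the coverage ratio is 7%, below the 8% limit. (b) is therefore removed.
Exception (c) fails — the registered capacity is 3,260 units, not under 2,950 units.
Exception (d)'s conditions are all satisfied: a current Standing Waiver is held; there is no written lease; the property is let furnished. Turning to paragraphs (m)–(n): (m) operates against (d): the qualifying period is 115 days, meeting the 115 days threshold. (n) is inapplicable (assessed value is $440,000, not below $373,000), so (m) stands. (d) is therefore removed.
Every exception is unavailable, so the rule governs.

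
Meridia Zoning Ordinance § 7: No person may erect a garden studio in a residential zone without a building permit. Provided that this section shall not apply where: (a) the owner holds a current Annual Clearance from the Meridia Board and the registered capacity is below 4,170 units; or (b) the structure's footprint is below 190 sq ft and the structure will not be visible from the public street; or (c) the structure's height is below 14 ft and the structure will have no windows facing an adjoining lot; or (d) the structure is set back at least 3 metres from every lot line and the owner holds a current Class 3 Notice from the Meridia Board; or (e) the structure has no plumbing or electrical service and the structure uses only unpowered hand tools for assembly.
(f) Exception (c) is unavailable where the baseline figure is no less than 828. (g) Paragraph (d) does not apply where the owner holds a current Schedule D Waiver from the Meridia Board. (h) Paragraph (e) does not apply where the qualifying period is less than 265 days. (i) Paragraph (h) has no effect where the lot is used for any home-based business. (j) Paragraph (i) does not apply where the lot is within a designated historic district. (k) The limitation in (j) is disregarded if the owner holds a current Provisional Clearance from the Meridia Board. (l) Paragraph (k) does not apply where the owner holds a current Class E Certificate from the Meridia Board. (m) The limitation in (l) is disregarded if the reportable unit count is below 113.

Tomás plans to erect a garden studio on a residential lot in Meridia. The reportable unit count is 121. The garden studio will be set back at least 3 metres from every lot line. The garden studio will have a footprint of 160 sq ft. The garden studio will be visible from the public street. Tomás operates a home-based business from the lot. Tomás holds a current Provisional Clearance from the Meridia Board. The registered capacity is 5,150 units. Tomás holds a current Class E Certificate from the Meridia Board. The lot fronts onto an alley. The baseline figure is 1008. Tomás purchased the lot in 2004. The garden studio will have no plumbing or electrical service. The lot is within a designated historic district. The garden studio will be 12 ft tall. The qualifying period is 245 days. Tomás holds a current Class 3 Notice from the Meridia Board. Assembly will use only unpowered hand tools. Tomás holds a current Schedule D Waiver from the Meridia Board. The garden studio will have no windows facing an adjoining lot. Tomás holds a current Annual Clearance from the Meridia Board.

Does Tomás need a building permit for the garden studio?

Exception (a) does not apply: the registered capacity is 5,150 units, not below 4,170 units.
Exception (b) fails — the structure will be visible from the street.
Exception (c): the structure's height is 12 ft, below the 14 ft limit; no windows face an adjoining lot — every condition holds. However, paragraph (f) must be considered: (f) applies — the baseline figure is 1,008, meeting the 828 threshold. (c) is therefore removed.
Exception (d)'s conditions are all satisfied: the setback is at least 3 m on every side; a current Class 3 Notice is held. However, paragraph (g) must be considered: (g) operates — a current Schedule D Waiver is held. So (d) is unavailable.
Exception (e) is satisfied on its face — there is no plumbing or electrical service; assembly uses only hand tools. But: (h) operates — the qualifying period is 245 days, less than the 265 days limit. (i) is engaged (a home-based business operates on the lot), but is itself disapplied by (j): (j) operates against (i): the lot is in a historic district. (k) would limit (j) — a current Provisional Clearance is held — but (l) sets (k) aside: (l) operates — a current Class E Certificate is held. (m) does not operate here (the reportable unit count is 121, not below 113), so (l) stands. So (e) is unavailable.
None of the exceptions is available; § 7 applies in full.

Yes — Tomás must obtain a building permit.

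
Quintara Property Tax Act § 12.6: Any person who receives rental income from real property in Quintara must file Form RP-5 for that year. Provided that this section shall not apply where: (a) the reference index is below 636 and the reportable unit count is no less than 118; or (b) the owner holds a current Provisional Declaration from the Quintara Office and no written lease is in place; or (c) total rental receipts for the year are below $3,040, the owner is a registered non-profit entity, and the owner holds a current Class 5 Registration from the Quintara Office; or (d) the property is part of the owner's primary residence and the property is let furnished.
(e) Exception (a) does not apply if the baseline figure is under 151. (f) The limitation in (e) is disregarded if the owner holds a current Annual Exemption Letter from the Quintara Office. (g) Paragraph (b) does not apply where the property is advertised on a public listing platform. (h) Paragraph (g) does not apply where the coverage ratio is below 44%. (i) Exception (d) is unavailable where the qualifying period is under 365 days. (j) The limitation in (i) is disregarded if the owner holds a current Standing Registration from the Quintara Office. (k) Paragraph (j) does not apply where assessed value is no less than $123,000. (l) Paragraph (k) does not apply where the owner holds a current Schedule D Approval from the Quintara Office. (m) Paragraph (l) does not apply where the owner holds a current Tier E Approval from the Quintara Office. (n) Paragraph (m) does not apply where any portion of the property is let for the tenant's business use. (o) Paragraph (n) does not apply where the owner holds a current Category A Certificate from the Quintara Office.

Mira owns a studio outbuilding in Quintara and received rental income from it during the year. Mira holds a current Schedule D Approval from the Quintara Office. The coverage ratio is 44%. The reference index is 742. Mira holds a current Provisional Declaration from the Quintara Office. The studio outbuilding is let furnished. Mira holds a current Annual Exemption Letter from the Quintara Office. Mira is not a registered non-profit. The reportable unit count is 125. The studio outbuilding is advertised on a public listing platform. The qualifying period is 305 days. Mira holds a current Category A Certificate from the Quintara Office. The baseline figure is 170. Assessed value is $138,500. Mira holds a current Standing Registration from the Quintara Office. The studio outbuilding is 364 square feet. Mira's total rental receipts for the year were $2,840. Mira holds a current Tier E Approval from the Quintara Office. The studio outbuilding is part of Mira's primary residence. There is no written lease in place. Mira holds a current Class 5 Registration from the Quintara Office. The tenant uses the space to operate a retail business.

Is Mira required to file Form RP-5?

Yes — Mira must file Form RP-5.

Exception (a) fails — the reference index is 742, not below 636.
All of (b)'s requirements are met (a current Provisional Declaration is held; there is no written lease). But: (g) operates against (b): the property is publicly advertised. (h), which would lift (g), is not triggered — the coverage ratio is 44%, not below 44%. So (b) is unavailable.
Exception (c) does not apply: Mira is not a registered non-profit.
All of (d)'s requirements are met (the studio outbuilding is part of the primary residence; the property is let furnished). But: (i) operates against (d): the qualifying period is 305 days, under the 365 days limit. (j) would limit (i) — a current Standing Registration is held — but (k) sets (j) aside: (k) applies — assessed value is $138,500, meeting the $123,000 threshold. (l) would limit (k) — a current Schedule D Approval is held — but (m) sets (l) aside: (m) operates — a current Tier E Approval is held. (n) applies (the space is let for business use), but is itself disapplied by (o): (o) operates against (n): a current Category A Certificate is held. (d) is therefore removed.
No exception is made out. Mira falls within the general rule.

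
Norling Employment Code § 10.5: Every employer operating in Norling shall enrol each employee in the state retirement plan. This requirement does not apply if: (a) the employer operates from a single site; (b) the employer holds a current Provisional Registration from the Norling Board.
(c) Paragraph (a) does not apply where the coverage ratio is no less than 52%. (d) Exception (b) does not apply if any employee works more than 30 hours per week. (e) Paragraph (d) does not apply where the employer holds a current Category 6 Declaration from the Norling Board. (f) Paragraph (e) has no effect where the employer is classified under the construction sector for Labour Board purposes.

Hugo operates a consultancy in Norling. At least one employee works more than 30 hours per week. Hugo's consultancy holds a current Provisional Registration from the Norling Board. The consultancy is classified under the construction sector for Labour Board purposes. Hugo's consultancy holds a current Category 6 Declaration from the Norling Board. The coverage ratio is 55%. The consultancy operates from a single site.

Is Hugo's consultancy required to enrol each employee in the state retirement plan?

All of (a)'s requirements are met (the employer operates from a single site). However, paragraph (c) must be considered: (c) is triggered — the coverage ratio is 55%, meeting the 52% threshold. So (a) is unavailable.
Exception (b): a current Provisional Registration is held — every condition holds. Turning to paragraphs (d)–(f): (d) is engaged — at least one employee exceeds 30 hours/week. (e) would limit (d) — a current Category 6 Declaration is held — but (f) sets (e) aside: (f) is engaged — the consultancy is classified under the construction sector. (b) is therefore removed.
Every exception is unavailable, so the rule governs.

Yes — Hugo's consultancy must enrol each employee in the state retirement plan.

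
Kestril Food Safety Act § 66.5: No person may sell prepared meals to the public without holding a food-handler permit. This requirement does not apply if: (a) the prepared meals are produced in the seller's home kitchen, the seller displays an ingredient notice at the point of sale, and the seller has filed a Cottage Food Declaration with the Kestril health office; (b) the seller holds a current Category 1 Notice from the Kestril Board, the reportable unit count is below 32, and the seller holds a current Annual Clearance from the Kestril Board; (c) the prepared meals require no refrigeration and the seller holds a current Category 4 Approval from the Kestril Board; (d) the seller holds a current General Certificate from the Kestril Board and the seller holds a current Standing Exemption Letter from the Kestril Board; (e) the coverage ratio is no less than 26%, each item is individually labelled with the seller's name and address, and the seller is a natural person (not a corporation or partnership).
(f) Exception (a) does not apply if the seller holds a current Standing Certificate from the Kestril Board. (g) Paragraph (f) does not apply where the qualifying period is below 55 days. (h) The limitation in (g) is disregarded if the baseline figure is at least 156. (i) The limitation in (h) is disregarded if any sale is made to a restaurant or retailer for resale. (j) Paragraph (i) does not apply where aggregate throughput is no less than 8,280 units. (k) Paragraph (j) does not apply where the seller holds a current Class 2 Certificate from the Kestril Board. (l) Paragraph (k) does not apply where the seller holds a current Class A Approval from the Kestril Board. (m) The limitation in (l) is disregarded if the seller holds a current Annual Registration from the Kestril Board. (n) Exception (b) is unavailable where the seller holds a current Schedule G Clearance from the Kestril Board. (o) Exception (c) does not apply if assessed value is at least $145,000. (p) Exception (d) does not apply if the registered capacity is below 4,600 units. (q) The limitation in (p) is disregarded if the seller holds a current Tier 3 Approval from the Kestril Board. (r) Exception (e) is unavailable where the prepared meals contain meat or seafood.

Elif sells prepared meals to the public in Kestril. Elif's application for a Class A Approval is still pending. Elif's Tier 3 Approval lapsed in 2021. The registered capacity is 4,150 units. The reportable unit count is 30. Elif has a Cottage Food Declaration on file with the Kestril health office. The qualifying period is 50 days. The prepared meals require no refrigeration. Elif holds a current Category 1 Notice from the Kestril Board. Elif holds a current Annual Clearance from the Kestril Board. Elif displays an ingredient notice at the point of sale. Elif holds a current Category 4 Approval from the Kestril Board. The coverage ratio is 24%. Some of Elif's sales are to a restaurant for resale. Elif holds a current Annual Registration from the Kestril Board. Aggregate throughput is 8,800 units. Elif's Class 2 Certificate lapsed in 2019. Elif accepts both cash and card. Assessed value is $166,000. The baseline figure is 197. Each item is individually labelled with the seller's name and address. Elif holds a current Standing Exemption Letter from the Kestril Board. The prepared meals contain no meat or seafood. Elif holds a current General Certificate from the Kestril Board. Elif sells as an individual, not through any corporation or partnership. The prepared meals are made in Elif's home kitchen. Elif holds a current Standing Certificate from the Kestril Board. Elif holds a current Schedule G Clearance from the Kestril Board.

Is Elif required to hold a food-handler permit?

Yes — Elif must hold a food-handler permit.

Exception (a) is satisfied on its face — the prepared meals are home-kitchen produced; an ingredient notice is displayed; a Cottage Food Declaration is on file. Turning to paragraphs (f)–(m): (f) is triggered — a current Standing Certificate is held. (g) is triggered (the qualifying period is 50 days, below the 55 days limit), but is overridden by (h): (h) applies — the baseline figure is 197, meeting the 156 threshold. (i) would limit (h) — some sales are to a restaurant for resale — but (j) sets (i) aside: (j) operates against (i): aggregate throughput is 8,800 units, meeting the 8,280 units threshold. (k), which would lift (j), is not triggered — there is no Class 2 Certificate in force. Exception (a) does not apply.
Exception (b) is satisfied on its face — a current Category 1 Notice is held; the reportable unit count is 30, below the 32 limit; a current Annual Clearance is held. But applying paragraph (n): (n) operates against (b): a current Schedule G Clearance is held. So (b) is unavailable.
Exception (c) is satisfied on its face — the prepared meals are shelf-stable; a current Category 4 Approval is held. But: (o) operates — assessed value is $166,000, meeting the $145,000 threshold. Exception (c) does not apply.
All of (d)'s requirements are met (a current General Certificate is held; a current Standing Exemption Letter is held). But applying paragraphs (p)–(q): (p) operates against (d): the registered capacity is 4,150 units, below the 4,600 units limit. (q), which would lift (p), is inapplicable — no current Tier 3 Approval is held. (d) is therefore removed.
Exception (e) requires that the coverage ratio is no less than 26%; but the coverage ratio is 24%, short of 26%, so (e) is unavailable.
No exception displaces § 66.5.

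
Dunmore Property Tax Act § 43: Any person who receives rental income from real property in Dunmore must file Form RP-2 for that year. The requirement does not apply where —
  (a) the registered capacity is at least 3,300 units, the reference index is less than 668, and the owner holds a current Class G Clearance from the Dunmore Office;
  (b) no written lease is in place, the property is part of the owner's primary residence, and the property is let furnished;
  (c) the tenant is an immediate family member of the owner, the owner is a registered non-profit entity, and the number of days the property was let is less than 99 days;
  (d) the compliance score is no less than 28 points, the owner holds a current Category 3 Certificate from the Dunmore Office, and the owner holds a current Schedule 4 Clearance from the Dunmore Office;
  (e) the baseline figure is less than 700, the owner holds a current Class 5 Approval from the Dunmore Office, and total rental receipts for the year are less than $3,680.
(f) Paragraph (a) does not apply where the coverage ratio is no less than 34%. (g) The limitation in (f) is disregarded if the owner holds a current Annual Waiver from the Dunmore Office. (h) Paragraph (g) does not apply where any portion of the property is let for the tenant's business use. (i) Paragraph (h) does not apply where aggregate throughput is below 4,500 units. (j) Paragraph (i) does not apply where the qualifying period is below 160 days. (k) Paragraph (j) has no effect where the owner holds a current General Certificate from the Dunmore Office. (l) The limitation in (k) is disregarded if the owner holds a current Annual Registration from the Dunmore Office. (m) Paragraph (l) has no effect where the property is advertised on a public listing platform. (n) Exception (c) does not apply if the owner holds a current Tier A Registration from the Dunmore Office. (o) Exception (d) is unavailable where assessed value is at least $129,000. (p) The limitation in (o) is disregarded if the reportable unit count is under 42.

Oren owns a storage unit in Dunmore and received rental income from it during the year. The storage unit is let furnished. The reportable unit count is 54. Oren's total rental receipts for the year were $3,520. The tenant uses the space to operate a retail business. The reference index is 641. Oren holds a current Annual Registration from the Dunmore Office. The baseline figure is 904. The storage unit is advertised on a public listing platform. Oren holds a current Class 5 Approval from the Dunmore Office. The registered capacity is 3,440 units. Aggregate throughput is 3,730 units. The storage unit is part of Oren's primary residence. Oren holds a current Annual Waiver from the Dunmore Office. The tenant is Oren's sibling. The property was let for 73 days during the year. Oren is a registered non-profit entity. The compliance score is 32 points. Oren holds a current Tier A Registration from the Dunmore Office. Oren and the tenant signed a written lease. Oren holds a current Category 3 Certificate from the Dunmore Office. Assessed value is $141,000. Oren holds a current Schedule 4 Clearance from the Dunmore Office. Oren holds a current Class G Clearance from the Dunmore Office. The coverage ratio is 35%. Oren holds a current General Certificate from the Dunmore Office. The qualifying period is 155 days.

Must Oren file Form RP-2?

No — exception (a) applies; Oren is not required to file Form RP-2.

Exception (a): the registered capacity is 3,440 units, meeting the 3,300 units threshold; the reference index is 641, less than the 668 limit; a current Class G Clearance is held — every condition holds. Considering the limiting provisions: (f) would limit (a) — the coverage ratio is 35%, meeting the 34% threshold — but (g) sets (f) aside: (g) operates against (f): a current Annual Waiver is held. (h) is engaged (the space is let for business use), but is overridden by (i): (i) operates against (h): aggregate throughput is 3,730 units, below the 4,500 units limit. (j) applies (the qualifying period is 155 days, below the 160 days limit), but is overridden by (k): (k) operates against (j): a current General Certificate is held. (l) operates (a current Annual Registration is held), but is displaced by (m): (m) is engaged — the property is publicly advertised. So (a) applies.
Exception (b) requires that no written lease is in place; but a written lease is in place, so (b) is unavailable.
Exception (c)'s conditions are all satisfied: the tenant is an immediate family member; Oren is a registered non-profit; the number of days the property was let is 73 days, less than the 99 days limit. But applying paragraph (n): (n) operates against (c): a current Tier A Registration is held. Exception (c) does not apply.
Exception (d)'s conditions are all satisfied: the compliance score is 32 points, meeting the 28 points threshold; a current Category 3 Certificate is held; a current Schedule 4 Clearance is held. Turning to paragraphs (o)–(p): (o) operates — assessed value is $141,000, meeting the $129,000 threshold. (p), which would lift (o), is inapplicable — the reportable unit count is 54, not under 42. So (d) is unavailable.
Exception (e) fails — the baseline figure is 904, not less than 700.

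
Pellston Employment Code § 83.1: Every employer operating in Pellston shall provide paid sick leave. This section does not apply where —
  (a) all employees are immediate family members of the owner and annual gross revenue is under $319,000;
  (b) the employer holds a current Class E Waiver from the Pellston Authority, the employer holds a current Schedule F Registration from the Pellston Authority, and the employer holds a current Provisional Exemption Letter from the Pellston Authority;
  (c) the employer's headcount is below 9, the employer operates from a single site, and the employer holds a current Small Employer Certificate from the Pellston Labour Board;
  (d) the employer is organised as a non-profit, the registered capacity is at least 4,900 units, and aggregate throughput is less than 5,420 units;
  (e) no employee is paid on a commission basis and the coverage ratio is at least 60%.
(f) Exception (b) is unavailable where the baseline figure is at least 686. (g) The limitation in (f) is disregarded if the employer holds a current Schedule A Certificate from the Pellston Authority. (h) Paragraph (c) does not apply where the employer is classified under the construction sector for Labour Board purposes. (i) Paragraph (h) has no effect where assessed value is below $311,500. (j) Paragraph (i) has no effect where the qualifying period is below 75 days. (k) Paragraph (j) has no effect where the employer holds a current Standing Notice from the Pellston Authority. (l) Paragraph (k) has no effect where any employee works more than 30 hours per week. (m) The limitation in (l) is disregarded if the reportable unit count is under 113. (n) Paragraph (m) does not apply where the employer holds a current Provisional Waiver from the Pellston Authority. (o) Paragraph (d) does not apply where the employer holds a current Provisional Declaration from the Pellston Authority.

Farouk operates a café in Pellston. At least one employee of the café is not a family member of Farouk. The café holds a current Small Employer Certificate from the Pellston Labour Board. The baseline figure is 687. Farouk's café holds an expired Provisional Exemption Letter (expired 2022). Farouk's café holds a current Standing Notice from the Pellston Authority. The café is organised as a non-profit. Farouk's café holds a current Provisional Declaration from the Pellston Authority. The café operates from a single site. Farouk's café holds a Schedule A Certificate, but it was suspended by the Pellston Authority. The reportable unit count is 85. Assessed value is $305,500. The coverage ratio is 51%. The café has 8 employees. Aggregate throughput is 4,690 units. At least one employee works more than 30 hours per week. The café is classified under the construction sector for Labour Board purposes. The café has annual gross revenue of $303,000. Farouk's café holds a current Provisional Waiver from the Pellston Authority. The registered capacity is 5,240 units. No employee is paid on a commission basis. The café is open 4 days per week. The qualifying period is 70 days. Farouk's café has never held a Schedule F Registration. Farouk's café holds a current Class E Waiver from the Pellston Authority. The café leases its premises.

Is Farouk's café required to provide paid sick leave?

Yes — Farouk's café must provide paid sick leave.

Exception (a) does not apply: at least one employee is not a family member.
Exception (b) fails — no current Schedule F Registration is held.
All of (c)'s requirements are met (the employer's headcount is 8, below the 9 limit; the employer operates from a single site; a current Small Employer Certificate is held). However, paragraphs (h)–(n) must be considered: (h) operates against (c): the café is classified under the construction sector. (i) applies (assessed value is $305,500, below the $311,500 limit), but is overridden by (j): (j) operates — the qualifying period is 70 days, below the 75 days limit. (k) would limit (j) — a current Standing Notice is held — but (l) sets (k) aside: (l) operates against (k): at least one employee exceeds 30 hours/week. (m) applies (the reportable unit count is 85, under the 113 limit), but is itself disapplied by (n): (n) operates against (m): a current Provisional Waiver is held. Exception (c) does not apply.
Exception (d)'s conditions are all satisfied: the employer is a non-profit; the registered capacity is 5,240 units, meeting the 4,900 units threshold; aggregate throughput is 4,690 units, less than the 5,420 units limit. However, paragraph (o) must be considered: (o) is triggered — a current Provisional Declaration is held. Exception (d) does not apply.
Exception (e) fails — the coverage ratio is 51%, short of 60%.
No exception applies. The general rule governs.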